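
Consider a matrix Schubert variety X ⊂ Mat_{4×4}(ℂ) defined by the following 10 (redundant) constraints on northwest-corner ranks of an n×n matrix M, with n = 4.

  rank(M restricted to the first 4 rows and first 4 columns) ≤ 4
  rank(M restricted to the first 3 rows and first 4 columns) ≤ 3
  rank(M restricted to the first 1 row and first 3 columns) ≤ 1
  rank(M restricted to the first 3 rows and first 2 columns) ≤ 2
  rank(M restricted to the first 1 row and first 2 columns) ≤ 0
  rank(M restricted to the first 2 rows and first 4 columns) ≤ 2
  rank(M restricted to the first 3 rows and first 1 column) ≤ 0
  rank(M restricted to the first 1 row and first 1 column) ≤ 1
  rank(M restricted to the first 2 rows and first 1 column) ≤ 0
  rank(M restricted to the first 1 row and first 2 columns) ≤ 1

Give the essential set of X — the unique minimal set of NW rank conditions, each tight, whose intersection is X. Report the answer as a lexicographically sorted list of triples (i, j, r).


Recovering R(i,j) via the rank-extension bound from the 10 conditions:

  i=1: 0 0 1 1
  i=2: 0 1 2 2
  i=3: 0 1 2 3
  i=4: 1 2 3 4

giving w = (3, 2, 4, 1) via Δ²R.

ℓ(w)=4; the 2 essential cells (i,j,r):

[(1, 2, 0), (3, 1, 0)]


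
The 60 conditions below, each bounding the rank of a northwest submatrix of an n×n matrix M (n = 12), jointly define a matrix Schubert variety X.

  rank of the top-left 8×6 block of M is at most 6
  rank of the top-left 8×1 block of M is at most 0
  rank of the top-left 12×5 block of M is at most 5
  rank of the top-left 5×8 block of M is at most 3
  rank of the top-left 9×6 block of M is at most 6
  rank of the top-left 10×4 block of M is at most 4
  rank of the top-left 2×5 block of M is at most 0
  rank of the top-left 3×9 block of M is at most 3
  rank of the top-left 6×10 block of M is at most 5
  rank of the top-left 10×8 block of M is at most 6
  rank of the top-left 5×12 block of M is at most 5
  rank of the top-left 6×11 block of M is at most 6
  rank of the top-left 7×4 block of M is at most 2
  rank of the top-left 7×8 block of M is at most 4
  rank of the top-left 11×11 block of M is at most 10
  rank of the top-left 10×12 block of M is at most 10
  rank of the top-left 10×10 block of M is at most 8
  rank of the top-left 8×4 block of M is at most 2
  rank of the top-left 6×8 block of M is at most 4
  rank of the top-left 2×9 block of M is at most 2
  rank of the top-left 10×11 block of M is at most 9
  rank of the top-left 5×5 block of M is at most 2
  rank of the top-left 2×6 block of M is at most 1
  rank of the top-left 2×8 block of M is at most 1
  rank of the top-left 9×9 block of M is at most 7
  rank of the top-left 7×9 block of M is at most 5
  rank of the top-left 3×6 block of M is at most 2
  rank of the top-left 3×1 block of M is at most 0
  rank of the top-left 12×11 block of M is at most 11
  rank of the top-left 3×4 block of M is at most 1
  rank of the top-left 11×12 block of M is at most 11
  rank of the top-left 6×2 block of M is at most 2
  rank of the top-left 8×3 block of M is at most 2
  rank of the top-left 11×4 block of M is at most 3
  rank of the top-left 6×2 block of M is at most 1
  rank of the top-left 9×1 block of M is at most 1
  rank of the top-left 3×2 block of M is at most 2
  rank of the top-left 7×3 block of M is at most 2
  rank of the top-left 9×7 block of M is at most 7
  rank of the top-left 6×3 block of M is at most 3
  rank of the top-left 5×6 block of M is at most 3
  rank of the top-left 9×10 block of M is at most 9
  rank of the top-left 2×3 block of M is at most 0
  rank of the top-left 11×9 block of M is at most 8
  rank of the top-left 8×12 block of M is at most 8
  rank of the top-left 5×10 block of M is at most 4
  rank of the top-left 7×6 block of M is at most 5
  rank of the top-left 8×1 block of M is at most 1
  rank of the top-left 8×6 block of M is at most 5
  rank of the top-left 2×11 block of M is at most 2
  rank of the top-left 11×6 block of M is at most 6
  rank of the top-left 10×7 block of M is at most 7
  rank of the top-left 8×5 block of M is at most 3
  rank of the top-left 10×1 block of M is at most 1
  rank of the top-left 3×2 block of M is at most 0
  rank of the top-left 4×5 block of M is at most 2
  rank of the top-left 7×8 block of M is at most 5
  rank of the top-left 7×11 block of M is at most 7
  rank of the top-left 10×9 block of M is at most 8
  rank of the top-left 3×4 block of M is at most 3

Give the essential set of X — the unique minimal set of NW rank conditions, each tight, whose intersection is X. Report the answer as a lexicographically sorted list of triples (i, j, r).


Reconstructing r_w from the 60 given conditions:

  R[1]: 0  0  0  0  0  1  1  1  1  1  1  1
  R[2]: 0  0  0  0  0  1  1  1  2  2  2  2
  R[3]: 0  0  1  1  1  2  2  2  3  3  3  3
  R[4]: 0  1  2  2  2  3  3  3  4  4  4  4
  R[5]: 0  1  2  2  2  3  3  3  4  4  5  5
  R[6]: 0  1  2  2  3  4  4  4  5  5  6  6
  R[7]: 0  1  2  2  3  4  4  4  5  6  7  7
  R[8]: 0  1  2  2  3  4  5  5  6  7  8  8
  R[9]: 1  2  3  3  4  5  6  6  7  8  9  9
  R[10]: 1  2  3  3  4  5  6  6  7  8  9  10
  R[11]: 1  2  3  3  4  5  6  7  8  9  10  11
  R[12]: 1  2  3  4  5  6  7  8  9  10  11  12

second differences of R give the permutation w = (6, 9, 3, 2, 11, 5, 10, 7, 1, 12, 8, 4).

|D(w)|=32, |Ess(w)|=11:

[(2, 5, 0), (2, 8, 1), (3, 2, 0), (5, 5, 2), (5, 8, 3), (5, 10, 4), (7, 8, 4), (8, 1, 0), (8, 4, 2), (10, 8, 6), (11, 4, 3)]


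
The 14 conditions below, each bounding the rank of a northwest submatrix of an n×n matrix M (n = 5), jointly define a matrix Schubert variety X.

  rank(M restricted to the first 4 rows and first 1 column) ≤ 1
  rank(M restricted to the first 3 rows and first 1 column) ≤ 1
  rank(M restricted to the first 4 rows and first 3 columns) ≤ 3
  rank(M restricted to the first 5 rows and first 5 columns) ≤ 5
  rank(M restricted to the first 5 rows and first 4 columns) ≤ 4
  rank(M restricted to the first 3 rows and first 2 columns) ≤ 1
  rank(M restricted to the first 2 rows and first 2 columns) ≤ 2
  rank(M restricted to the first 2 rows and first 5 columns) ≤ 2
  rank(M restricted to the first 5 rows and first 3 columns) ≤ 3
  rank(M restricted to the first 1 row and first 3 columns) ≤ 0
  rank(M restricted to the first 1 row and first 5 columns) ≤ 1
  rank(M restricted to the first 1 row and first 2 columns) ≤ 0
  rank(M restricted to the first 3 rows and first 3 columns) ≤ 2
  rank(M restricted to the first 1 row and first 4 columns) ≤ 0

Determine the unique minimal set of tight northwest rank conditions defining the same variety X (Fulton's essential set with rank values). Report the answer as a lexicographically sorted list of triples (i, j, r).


Rank table r_w(5×5) implied by the 14 constraints:

  0  0  0  0  1
  1  1  1  1  2
  1  1  2  2  3
  1  2  3  3  4
  1  2  3  4  5

the unique w with this rank table is (5, 1, 3, 2, 4).

|D(w)|=5, |Ess(w)|=2:

[(1, 4, 0), (3, 2, 1)]


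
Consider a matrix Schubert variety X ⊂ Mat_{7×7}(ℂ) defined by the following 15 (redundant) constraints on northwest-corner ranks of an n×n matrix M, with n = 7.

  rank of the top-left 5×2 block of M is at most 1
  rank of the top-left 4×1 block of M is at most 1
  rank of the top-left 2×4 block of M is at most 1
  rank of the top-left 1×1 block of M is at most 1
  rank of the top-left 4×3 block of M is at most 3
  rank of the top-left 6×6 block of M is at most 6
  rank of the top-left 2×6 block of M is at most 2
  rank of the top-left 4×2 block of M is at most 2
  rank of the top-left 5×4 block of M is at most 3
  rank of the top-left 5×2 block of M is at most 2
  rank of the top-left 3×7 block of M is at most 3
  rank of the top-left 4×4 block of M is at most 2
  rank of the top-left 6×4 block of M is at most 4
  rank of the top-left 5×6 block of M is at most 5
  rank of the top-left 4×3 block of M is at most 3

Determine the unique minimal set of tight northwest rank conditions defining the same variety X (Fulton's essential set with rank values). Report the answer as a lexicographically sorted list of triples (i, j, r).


Recovering R(i,j) via the rank-extension bound from the 15 conditions:

  i=1: 1  1  1  1  1  1  1
  i=2: 1  1  1  1  2  2  2
  i=3: 1  1  2  2  3  3  3
  i=4: 1  1  2  2  3  4  4
  i=5: 1  1  2  3  4  5  5
  i=6: 1  2  3  4  5  6  6
  i=7: 1  2  3  4  5  6  7

hence w(1..7) = (1, 5, 3, 6, 4, 2, 7).

3 SE-corners of the 7-cell Rothe diagram give Ess(w):

[(2, 4, 1), (4, 4, 2), (5, 2, 1)]


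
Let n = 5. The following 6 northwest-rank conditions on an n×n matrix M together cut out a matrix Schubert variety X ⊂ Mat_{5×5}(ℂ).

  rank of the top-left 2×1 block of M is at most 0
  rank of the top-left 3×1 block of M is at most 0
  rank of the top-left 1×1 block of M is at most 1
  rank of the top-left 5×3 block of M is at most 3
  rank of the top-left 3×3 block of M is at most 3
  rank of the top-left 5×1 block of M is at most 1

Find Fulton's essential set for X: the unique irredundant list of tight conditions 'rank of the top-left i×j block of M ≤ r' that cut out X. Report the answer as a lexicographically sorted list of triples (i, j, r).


Propagating the 6 rank bounds to every northwest block:

  i=1: 0 | 1 | 1 | 1 | 1
  i=2: 0 | 1 | 2 | 2 | 2
  i=3: 0 | 1 | 2 | 3 | 3
  i=4: 1 | 2 | 3 | 4 | 4
  i=5: 1 | 2 | 3 | 4 | 5

reading off 1-entries of Δ²R: w = (2, 3, 4, 1, 5).

ℓ(w)=3; the 1 essential cell (i,j,r):

[(3, 1, 0)]


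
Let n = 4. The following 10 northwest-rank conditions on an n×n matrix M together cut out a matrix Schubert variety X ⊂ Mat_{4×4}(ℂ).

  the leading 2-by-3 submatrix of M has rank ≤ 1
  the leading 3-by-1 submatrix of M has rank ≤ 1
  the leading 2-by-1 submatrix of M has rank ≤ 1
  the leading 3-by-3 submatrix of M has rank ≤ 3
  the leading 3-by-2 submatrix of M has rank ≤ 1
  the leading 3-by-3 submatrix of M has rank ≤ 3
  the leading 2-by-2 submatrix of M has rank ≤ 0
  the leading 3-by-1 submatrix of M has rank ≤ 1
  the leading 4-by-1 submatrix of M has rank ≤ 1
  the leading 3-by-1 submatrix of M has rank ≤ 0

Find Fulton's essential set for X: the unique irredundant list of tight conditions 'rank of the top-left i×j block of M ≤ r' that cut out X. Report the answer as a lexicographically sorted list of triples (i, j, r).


Reconstructing r_w from the 10 given conditions:

  R[1]: 0 | 0 | 1 | 1
  R[2]: 0 | 0 | 1 | 2
  R[3]: 0 | 1 | 2 | 3
  R[4]: 1 | 2 | 3 | 4

so w = (3, 4, 2, 1).

Fulton essential set (2 of the 5 Rothe cells):

[(2, 2, 0), (3, 1, 0)]


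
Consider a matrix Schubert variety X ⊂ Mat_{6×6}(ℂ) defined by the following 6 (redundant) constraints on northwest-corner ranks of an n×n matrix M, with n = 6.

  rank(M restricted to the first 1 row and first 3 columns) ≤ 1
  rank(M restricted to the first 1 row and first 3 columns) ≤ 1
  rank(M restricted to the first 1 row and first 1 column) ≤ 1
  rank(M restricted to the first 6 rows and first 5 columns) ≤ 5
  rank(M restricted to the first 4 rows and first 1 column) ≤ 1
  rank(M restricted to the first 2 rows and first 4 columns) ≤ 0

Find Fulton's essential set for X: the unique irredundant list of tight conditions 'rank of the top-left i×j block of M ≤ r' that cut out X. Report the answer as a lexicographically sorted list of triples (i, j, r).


Rank table r_w(6×6) implied by the 6 constraints:

  R[1]: 0 | 0 | 0 | 0 | 1 | 1
  R[2]: 0 | 0 | 0 | 0 | 1 | 2
  R[3]: 1 | 1 | 1 | 1 | 2 | 3
  R[4]: 1 | 2 | 2 | 2 | 3 | 4
  R[5]: 1 | 2 | 3 | 3 | 4 | 5
  R[6]: 1 | 2 | 3 | 4 | 5 | 6

the unique w with this rank table is (5, 6, 1, 2, 3, 4).

Fulton essential set (1 of the 8 Rothe cells):

[(2, 4, 0)]


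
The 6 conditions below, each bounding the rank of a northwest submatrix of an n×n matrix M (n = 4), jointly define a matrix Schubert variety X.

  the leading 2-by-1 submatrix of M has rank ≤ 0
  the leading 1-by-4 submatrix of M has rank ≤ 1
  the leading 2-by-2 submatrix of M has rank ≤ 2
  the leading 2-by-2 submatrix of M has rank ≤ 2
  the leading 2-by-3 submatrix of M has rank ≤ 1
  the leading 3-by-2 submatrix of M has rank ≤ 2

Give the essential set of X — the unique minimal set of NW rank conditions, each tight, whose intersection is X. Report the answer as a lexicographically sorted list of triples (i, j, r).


The tightest implied rank at each (i,j), from the 6 conditions:

  i=1: 0 1 1 1
  i=2: 0 1 1 2
  i=3: 1 2 2 3
  i=4: 1 2 3 4

second differences of R give the permutation w = (2, 4, 1, 3).

ℓ(w)=3; the 2 essential cells (i,j,r):

[(2, 1, 0), (2, 3, 1)]


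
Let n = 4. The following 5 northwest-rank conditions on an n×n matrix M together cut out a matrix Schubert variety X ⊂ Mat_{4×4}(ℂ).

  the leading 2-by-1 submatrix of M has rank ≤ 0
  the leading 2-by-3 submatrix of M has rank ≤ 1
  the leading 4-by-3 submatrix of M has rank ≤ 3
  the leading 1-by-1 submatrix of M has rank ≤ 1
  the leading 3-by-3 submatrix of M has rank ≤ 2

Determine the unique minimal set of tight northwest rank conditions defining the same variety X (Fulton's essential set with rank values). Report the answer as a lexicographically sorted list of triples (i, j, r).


The tightest implied rank at each (i,j), from the 5 conditions:

  row 1: 0, 1, 1, 1
  row 2: 0, 1, 1, 2
  row 3: 1, 2, 2, 3
  row 4: 1, 2, 3, 4

second differences of R give the permutation w = (2, 4, 1, 3).

Fulton essential set (2 of the 3 Rothe cells):

[(2, 1, 0), (2, 3, 1)]


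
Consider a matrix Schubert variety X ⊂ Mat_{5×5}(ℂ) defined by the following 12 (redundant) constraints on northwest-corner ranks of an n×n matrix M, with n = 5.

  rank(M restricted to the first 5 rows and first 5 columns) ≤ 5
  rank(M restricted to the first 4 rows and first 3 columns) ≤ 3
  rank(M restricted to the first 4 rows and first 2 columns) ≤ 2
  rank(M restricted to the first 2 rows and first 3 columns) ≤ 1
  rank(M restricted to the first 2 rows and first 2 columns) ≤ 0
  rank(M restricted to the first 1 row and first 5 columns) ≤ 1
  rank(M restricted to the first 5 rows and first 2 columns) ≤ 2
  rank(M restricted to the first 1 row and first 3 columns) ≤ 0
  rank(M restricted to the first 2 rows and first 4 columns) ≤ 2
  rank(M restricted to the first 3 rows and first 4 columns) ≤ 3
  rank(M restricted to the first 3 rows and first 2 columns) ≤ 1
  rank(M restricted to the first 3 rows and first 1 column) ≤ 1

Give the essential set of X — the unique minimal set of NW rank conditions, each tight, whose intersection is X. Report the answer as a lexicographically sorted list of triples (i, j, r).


Recovering R(i,j) via the rank-extension bound from the 12 conditions:

  0  0  0  1  1
  0  0  1  2  2
  1  1  2  3  3
  1  2  3  4  4
  1  2  3  4  5

hence w(1..5) = (4, 3, 1, 2, 5).

2 SE-corners of the 5-cell Rothe diagram give Ess(w):

[(1, 3, 0), (2, 2, 0)]


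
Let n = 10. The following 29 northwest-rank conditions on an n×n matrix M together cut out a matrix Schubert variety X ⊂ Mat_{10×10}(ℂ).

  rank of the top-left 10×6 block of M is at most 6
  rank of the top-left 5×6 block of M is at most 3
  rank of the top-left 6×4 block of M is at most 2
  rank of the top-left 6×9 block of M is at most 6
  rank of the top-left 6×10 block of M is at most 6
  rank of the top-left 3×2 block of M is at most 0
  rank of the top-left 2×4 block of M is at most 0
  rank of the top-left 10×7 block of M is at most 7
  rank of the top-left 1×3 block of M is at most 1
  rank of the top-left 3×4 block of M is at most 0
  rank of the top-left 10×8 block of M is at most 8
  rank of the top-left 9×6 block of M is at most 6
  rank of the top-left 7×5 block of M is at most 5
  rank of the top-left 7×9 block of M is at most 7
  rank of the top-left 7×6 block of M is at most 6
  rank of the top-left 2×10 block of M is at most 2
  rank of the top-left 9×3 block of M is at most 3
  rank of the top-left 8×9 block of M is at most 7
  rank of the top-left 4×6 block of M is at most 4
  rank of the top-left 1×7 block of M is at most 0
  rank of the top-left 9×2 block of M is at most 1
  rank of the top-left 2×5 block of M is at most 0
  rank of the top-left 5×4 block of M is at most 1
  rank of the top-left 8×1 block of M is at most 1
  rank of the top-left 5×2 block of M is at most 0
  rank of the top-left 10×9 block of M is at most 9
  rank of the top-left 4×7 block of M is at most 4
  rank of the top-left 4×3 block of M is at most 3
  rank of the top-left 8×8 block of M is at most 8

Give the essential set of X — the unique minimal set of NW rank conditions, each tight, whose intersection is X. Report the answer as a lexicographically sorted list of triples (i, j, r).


Recovering R(i,j) via the rank-extension bound from the 29 conditions:

  R[1]: 0  0  0  0  0  0  0  1  1  1
  R[2]: 0  0  0  0  0  1  1  2  2  2
  R[3]: 0  0  0  0  1  2  2  3  3  3
  R[4]: 0  0  1  1  2  3  3  4  4  4
  R[5]: 0  0  1  1  2  3  4  5  5  5
  R[6]: 1  1  2  2  3  4  5  6  6  6
  R[7]: 1  1  2  3  4  5  6  7  7  7
  R[8]: 1  1  2  3  4  5  6  7  7  8
  R[9]: 1  1  2  3  4  5  6  7  8  9
  R[10]: 1  2  3  4  5  6  7  8  9  10

second differences of R give the permutation w = (8, 6, 5, 3, 7, 1, 4, 10, 9, 2).

Fulton essential set (7 of the 25 Rothe cells):

[(1, 7, 0), (2, 5, 0), (3, 4, 0), (5, 2, 0), (5, 4, 1), (8, 9, 7), (9, 2, 1)]


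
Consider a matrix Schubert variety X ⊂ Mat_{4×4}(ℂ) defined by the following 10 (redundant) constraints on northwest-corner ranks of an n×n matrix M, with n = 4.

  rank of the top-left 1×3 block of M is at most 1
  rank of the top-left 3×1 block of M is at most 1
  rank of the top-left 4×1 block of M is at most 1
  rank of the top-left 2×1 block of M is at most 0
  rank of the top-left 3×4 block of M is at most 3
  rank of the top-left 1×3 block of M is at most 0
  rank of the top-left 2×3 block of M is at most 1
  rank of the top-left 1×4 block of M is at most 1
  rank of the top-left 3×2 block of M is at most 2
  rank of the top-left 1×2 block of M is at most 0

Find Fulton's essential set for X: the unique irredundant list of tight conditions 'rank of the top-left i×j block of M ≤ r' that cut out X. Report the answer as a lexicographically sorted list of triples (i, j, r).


The tightest implied rank at each (i,j), from the 10 conditions:

  R[1]: 0 | 0 | 0 | 1
  R[2]: 0 | 1 | 1 | 2
  R[3]: 1 | 2 | 2 | 3
  R[4]: 1 | 2 | 3 | 4

so w = (4, 2, 1, 3).

2 SE-corners of the 4-cell Rothe diagram give Ess(w):

[(1, 3, 0), (2, 1, 0)]


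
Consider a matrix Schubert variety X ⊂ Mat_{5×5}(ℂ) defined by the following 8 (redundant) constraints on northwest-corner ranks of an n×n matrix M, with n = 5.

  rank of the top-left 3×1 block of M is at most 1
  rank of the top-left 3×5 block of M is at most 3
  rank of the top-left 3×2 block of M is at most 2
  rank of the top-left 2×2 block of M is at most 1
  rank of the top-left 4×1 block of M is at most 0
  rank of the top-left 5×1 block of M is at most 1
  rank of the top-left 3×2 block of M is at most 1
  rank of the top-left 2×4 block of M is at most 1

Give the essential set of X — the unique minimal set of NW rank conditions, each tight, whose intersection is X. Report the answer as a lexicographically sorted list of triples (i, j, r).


Computing R[i][j] = min implied NW-rank bound (n=5, 8 conditions):

  0 1 1 1 1
  0 1 1 1 2
  0 1 2 2 3
  0 1 2 3 4
  1 2 3 4 5

second differences of R give the permutation w = (2, 5, 3, 4, 1).

D(w) has 6 cells with 2 SE-corners; essential set:

[(2, 4, 1), (4, 1, 0)]


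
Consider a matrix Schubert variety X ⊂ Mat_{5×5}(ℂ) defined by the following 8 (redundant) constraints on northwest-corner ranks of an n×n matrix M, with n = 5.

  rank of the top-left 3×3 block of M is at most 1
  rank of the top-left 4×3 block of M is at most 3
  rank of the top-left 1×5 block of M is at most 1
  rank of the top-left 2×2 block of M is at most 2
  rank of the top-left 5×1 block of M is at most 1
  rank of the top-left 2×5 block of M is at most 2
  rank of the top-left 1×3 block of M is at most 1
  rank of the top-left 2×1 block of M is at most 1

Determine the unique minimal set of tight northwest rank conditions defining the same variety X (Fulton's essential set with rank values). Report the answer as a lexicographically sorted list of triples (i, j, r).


Rank table r_w(5×5) implied by the 8 constraints:

  row 1: 1 | 1 | 1 | 1 | 1
  row 2: 1 | 1 | 1 | 2 | 2
  row 3: 1 | 1 | 1 | 2 | 3
  row 4: 1 | 2 | 2 | 3 | 4
  row 5: 1 | 2 | 3 | 4 | 5

so w = (1, 4, 5, 2, 3).

Fulton essential set (1 of the 4 Rothe cells):

[(3, 3, 1)]


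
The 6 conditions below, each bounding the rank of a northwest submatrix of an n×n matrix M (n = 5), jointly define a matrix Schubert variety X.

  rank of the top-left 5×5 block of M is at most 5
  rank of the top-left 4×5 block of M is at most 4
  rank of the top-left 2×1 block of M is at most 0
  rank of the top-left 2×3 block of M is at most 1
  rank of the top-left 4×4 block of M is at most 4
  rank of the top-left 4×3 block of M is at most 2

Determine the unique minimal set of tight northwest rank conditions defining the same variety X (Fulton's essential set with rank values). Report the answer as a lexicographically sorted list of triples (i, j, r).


Reconstructing r_w from the 6 given conditions:

  0, 1, 1, 1, 1
  0, 1, 1, 2, 2
  1, 2, 2, 3, 3
  1, 2, 2, 3, 4
  1, 2, 3, 4, 5

reading off 1-entries of Δ²R: w = (2, 4, 1, 5, 3).

3 SE-corners of the 4-cell Rothe diagram give Ess(w):

[(2, 1, 0), (2, 3, 1), (4, 3, 2)]


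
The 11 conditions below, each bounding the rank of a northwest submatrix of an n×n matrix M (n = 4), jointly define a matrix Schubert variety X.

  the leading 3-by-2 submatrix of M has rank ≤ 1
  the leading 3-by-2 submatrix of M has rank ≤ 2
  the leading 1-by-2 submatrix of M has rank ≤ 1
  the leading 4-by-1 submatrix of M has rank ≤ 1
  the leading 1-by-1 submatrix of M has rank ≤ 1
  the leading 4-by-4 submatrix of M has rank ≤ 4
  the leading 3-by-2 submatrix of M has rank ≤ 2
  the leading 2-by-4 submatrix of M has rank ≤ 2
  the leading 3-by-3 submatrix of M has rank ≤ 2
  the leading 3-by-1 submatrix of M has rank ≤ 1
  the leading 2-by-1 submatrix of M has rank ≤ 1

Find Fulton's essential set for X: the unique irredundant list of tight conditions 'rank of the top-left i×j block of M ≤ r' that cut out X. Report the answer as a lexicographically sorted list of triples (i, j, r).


Rank table r_w(4×4) implied by the 11 constraints:

  1 1 1 1
  1 1 2 2
  1 1 2 3
  1 2 3 4

so w = (1, 3, 4, 2).

|D(w)|=2, |Ess(w)|=1:

[(3, 2, 1)]


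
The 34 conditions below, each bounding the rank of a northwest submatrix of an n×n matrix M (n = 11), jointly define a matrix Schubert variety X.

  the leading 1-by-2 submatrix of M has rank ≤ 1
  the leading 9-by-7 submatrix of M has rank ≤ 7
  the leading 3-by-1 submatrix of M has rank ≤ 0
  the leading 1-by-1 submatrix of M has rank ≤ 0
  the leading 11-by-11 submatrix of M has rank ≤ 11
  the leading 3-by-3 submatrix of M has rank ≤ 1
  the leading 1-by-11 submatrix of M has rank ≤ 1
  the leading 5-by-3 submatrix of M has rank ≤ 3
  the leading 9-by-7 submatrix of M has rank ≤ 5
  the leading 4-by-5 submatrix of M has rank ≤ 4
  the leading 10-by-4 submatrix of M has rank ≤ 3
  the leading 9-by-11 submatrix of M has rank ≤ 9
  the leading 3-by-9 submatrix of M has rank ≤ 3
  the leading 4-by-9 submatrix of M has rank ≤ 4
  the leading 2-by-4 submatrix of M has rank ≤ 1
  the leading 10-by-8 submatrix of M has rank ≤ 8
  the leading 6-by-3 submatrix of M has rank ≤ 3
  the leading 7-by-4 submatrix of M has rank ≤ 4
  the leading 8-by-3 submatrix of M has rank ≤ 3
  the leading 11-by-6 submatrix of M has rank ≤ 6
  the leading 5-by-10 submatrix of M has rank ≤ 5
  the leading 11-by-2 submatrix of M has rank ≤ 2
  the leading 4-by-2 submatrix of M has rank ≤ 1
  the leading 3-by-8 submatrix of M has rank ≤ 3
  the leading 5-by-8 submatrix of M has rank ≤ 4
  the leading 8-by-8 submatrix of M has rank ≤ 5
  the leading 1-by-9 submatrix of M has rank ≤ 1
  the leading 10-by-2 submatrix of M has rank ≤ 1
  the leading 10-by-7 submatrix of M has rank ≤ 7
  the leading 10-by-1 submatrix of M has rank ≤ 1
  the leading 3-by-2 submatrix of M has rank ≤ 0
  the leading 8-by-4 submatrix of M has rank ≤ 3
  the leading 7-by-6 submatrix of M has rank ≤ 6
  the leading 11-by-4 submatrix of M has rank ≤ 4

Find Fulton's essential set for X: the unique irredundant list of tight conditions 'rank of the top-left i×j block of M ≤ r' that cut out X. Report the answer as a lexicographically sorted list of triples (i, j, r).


Rank table r_w(11×11) implied by the 34 constraints:

  0, 0, 1, 1, 1, 1, 1, 1, 1, 1, 1
  0, 0, 1, 1, 2, 2, 2, 2, 2, 2, 2
  0, 0, 1, 2, 3, 3, 3, 3, 3, 3, 3
  1, 1, 2, 3, 4, 4, 4, 4, 4, 4, 4
  1, 1, 2, 3, 4, 4, 4, 4, 5, 5, 5
  1, 1, 2, 3, 4, 5, 5, 5, 6, 6, 6
  1, 1, 2, 3, 4, 5, 5, 5, 6, 7, 7
  1, 1, 2, 3, 4, 5, 5, 5, 6, 7, 8
  1, 1, 2, 3, 4, 5, 5, 6, 7, 8, 9
  1, 1, 2, 3, 4, 5, 6, 7, 8, 9, 10
  1, 2, 3, 4, 5, 6, 7, 8, 9, 10, 11

the unique w with this rank table is (3, 5, 4, 1, 9, 6, 10, 11, 8, 7, 2).

D(w) has 21 cells with 6 SE-corners; essential set:

[(2, 4, 1), (3, 2, 0), (5, 8, 4), (8, 8, 5), (9, 7, 5), (10, 2, 1)]


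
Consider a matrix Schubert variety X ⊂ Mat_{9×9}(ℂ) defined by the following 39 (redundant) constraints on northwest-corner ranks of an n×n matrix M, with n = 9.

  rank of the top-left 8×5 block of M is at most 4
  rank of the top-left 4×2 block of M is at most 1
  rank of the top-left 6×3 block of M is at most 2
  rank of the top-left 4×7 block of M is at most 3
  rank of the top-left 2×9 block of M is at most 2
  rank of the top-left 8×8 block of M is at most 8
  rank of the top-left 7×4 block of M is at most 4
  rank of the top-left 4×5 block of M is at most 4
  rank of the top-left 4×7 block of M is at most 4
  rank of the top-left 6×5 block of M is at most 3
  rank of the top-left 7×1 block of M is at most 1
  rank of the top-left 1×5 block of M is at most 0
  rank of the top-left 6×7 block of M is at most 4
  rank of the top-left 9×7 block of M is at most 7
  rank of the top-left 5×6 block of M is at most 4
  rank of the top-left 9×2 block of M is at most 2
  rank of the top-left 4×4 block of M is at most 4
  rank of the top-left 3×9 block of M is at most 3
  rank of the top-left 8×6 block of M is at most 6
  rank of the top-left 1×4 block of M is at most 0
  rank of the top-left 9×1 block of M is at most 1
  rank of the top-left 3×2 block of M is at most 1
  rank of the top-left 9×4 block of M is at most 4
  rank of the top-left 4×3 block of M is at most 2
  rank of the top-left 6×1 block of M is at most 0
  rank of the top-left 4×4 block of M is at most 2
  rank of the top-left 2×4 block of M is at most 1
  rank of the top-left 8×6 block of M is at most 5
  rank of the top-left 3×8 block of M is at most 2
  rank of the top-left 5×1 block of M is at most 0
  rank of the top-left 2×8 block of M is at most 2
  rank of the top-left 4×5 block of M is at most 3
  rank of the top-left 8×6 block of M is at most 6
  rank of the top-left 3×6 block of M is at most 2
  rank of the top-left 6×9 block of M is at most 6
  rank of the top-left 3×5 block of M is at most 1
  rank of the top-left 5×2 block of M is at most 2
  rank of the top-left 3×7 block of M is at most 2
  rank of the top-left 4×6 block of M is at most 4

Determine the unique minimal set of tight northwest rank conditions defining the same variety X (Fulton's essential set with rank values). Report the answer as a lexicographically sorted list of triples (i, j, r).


Recovering R(i,j) via the rank-extension bound from the 39 conditions:

  i=1: 0, 0, 0, 0, 0, 1, 1, 1, 1
  i=2: 0, 1, 1, 1, 1, 2, 2, 2, 2
  i=3: 0, 1, 1, 1, 1, 2, 2, 2, 3
  i=4: 0, 1, 2, 2, 2, 3, 3, 3, 4
  i=5: 0, 1, 2, 3, 3, 4, 4, 4, 5
  i=6: 0, 1, 2, 3, 3, 4, 4, 5, 6
  i=7: 1, 2, 3, 4, 4, 5, 5, 6, 7
  i=8: 1, 2, 3, 4, 4, 5, 6, 7, 8
  i=9: 1, 2, 3, 4, 5, 6, 7, 8, 9

giving w = (6, 2, 9, 3, 4, 8, 1, 7, 5) via Δ²R.

D(w) has 18 cells with 7 SE-corners; essential set:

[(1, 5, 0), (3, 5, 1), (3, 8, 2), (6, 1, 0), (6, 5, 3), (6, 7, 4), (8, 5, 4)]


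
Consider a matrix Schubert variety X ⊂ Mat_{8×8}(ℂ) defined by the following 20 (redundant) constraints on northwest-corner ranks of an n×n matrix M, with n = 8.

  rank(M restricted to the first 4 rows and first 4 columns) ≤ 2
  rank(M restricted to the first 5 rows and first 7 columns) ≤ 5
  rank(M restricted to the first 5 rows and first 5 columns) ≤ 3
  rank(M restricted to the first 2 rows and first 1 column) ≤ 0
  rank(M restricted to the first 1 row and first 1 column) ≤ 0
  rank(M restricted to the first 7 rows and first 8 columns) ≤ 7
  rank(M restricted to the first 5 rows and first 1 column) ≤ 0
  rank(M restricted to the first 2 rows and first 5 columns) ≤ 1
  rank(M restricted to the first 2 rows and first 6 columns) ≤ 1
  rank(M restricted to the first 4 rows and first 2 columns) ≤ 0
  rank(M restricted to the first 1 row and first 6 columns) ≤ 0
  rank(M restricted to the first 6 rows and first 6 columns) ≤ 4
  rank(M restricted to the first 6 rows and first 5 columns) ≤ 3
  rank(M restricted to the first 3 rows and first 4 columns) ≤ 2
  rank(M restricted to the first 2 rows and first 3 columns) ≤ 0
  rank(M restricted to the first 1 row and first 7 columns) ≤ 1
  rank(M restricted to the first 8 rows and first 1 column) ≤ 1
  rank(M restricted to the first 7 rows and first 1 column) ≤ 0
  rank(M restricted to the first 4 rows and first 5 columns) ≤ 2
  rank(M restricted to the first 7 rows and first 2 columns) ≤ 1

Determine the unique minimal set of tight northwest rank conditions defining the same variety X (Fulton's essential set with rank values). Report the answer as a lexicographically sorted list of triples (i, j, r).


Rank table r_w(8×8) implied by the 20 constraints:

  0 | 0 | 0 | 0 | 0 | 0 | 1 | 1
  0 | 0 | 0 | 1 | 1 | 1 | 2 | 2
  0 | 0 | 1 | 2 | 2 | 2 | 3 | 3
  0 | 0 | 1 | 2 | 2 | 3 | 4 | 4
  0 | 1 | 2 | 3 | 3 | 4 | 5 | 5
  0 | 1 | 2 | 3 | 3 | 4 | 5 | 6
  0 | 1 | 2 | 3 | 4 | 5 | 6 | 7
  1 | 2 | 3 | 4 | 5 | 6 | 7 | 8

second differences of R give the permutation w = (7, 4, 3, 6, 2, 8, 5, 1).

Fulton essential set (6 of the 18 Rothe cells):

[(1, 6, 0), (2, 3, 0), (4, 2, 0), (4, 5, 2), (6, 5, 3), (7, 1, 0)]


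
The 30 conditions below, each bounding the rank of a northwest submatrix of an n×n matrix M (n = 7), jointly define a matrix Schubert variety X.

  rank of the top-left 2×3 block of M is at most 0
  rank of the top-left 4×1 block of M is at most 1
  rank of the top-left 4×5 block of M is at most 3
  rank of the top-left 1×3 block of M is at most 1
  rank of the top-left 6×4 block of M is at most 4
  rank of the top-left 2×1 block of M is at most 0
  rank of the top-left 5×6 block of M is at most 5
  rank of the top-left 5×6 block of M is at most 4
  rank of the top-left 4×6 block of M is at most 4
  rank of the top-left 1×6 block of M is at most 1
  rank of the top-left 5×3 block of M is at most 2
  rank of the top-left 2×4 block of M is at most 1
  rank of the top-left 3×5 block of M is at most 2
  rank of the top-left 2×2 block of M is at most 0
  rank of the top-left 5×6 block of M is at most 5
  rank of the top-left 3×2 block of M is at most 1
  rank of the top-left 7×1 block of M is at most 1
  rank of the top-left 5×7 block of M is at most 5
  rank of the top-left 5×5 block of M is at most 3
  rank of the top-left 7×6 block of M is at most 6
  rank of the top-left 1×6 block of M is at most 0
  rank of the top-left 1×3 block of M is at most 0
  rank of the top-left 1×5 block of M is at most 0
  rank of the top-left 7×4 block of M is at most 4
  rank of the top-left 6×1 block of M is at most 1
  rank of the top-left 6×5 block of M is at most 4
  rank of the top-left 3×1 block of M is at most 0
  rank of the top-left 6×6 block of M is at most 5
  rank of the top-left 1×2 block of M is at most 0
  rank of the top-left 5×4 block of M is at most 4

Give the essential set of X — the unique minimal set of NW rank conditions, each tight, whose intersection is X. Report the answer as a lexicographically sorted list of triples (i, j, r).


The tightest implied rank at each (i,j), from the 30 conditions:

  R[1]: 0 | 0 | 0 | 0 | 0 | 0 | 1
  R[2]: 0 | 0 | 0 | 1 | 1 | 1 | 2
  R[3]: 0 | 1 | 1 | 2 | 2 | 2 | 3
  R[4]: 1 | 2 | 2 | 3 | 3 | 3 | 4
  R[5]: 1 | 2 | 2 | 3 | 3 | 4 | 5
  R[6]: 1 | 2 | 3 | 4 | 4 | 5 | 6
  R[7]: 1 | 2 | 3 | 4 | 5 | 6 | 7

hence w(1..7) = (7, 4, 2, 1, 6, 3, 5).

|D(w)|=12, |Ess(w)|=5:

[(1, 6, 0), (2, 3, 0), (3, 1, 0), (5, 3, 2), (5, 5, 3)]


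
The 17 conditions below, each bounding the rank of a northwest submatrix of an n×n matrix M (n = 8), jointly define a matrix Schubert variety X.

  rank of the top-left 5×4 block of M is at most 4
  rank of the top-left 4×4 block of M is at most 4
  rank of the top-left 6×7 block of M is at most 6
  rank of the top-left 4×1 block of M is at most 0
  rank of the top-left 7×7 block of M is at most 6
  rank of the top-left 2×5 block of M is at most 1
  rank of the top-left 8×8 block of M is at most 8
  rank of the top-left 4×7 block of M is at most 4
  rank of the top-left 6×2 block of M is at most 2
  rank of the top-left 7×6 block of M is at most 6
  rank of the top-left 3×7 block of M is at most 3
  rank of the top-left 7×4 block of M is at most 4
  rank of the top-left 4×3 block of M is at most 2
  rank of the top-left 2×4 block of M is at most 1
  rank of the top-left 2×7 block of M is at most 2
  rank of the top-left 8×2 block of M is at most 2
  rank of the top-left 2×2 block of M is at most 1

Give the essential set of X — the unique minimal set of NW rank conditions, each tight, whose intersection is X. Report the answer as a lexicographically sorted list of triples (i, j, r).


Recovering R(i,j) via the rank-extension bound from the 17 conditions:

  row 1: 0  1  1  1  1  1  1  1
  row 2: 0  1  1  1  1  2  2  2
  row 3: 0  1  2  2  2  3  3  3
  row 4: 0  1  2  3  3  4  4  4
  row 5: 1  2  3  4  4  5  5  5
  row 6: 1  2  3  4  5  6  6  6
  row 7: 1  2  3  4  5  6  6  7
  row 8: 1  2  3  4  5  6  7  8

reading off 1-entries of Δ²R: w = (2, 6, 3, 4, 1, 5, 8, 7).

Rothe diagram D(w) (8 cells), 3 SE-corners (essential conditions):

[(2, 5, 1), (4, 1, 0), (7, 7, 6)]


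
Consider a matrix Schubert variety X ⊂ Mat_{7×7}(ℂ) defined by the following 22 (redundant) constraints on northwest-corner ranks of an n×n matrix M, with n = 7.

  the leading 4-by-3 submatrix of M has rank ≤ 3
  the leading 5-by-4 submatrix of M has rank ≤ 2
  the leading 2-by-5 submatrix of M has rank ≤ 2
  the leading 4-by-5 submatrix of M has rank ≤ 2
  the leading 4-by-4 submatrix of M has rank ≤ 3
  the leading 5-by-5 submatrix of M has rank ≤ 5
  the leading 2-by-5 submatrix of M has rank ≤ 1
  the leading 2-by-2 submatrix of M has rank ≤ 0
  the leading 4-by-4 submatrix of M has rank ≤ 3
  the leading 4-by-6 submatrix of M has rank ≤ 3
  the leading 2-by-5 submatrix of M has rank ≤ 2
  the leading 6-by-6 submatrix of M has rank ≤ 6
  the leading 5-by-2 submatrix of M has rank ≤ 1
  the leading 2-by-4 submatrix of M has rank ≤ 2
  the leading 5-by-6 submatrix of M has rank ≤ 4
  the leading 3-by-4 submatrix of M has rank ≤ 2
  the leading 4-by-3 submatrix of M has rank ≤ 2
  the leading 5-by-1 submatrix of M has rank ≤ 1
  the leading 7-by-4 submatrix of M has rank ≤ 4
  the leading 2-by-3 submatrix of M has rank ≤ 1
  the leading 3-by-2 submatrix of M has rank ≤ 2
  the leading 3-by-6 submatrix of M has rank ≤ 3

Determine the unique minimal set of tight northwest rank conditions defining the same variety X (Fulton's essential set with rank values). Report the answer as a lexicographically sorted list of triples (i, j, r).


Rank table r_w(7×7) implied by the 22 constraints:

  R[1]: 0 0 1 1 1 1 1
  R[2]: 0 0 1 1 1 2 2
  R[3]: 1 1 2 2 2 3 3
  R[4]: 1 1 2 2 2 3 4
  R[5]: 1 1 2 2 3 4 5
  R[6]: 1 2 3 3 4 5 6
  R[7]: 1 2 3 4 5 6 7

reading off 1-entries of Δ²R: w = (3, 6, 1, 7, 5, 2, 4).

5 SE-corners of the 11-cell Rothe diagram give Ess(w):

[(2, 2, 0), (2, 5, 1), (4, 5, 2), (5, 2, 1), (5, 4, 2)]


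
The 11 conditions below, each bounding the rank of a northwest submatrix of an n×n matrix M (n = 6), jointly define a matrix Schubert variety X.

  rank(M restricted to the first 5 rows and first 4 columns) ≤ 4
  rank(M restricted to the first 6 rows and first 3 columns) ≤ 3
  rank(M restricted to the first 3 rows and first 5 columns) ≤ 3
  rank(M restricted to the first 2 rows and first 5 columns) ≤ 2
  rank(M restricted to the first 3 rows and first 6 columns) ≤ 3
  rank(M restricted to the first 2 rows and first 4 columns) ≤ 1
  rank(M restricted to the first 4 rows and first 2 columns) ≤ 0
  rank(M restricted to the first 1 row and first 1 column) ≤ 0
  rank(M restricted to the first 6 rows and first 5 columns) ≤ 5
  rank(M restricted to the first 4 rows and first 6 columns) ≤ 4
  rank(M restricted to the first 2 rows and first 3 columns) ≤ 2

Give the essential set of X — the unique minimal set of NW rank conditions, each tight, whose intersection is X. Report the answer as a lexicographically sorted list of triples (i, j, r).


Recovering R(i,j) via the rank-extension bound from the 11 conditions:

  i=1: 0, 0, 1, 1, 1, 1
  i=2: 0, 0, 1, 1, 2, 2
  i=3: 0, 0, 1, 2, 3, 3
  i=4: 0, 0, 1, 2, 3, 4
  i=5: 1, 1, 2, 3, 4, 5
  i=6: 1, 2, 3, 4, 5, 6

hence w(1..6) = (3, 5, 4, 6, 1, 2).

|D(w)|=9, |Ess(w)|=2:

[(2, 4, 1), (4, 2, 0)]


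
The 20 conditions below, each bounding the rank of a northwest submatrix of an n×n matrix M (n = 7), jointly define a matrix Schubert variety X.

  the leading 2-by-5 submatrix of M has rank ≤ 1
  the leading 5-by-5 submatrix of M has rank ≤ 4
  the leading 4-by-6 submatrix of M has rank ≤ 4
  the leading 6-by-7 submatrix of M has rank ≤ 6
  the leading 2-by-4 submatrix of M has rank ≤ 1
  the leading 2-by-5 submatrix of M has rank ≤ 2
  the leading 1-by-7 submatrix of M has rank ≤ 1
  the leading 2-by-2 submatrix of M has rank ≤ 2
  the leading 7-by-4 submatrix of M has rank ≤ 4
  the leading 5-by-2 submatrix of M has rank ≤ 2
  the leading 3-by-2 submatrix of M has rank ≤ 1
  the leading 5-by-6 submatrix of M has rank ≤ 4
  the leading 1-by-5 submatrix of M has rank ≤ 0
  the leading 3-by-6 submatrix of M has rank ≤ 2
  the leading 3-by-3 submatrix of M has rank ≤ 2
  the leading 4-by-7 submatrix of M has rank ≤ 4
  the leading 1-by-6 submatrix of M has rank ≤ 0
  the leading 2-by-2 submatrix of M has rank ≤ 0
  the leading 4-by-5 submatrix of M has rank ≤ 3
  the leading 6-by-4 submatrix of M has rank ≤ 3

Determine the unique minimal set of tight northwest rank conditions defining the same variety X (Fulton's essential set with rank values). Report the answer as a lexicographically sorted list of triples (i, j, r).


Propagating the 20 rank bounds to every northwest block:

  0, 0, 0, 0, 0, 0, 1
  0, 0, 1, 1, 1, 1, 2
  1, 1, 2, 2, 2, 2, 3
  1, 2, 3, 3, 3, 3, 4
  1, 2, 3, 3, 4, 4, 5
  1, 2, 3, 3, 4, 5, 6
  1, 2, 3, 4, 5, 6, 7

second differences of R give the permutation w = (7, 3, 1, 2, 5, 6, 4).

3 SE-corners of the 10-cell Rothe diagram give Ess(w):

[(1, 6, 0), (2, 2, 0), (6, 4, 3)]


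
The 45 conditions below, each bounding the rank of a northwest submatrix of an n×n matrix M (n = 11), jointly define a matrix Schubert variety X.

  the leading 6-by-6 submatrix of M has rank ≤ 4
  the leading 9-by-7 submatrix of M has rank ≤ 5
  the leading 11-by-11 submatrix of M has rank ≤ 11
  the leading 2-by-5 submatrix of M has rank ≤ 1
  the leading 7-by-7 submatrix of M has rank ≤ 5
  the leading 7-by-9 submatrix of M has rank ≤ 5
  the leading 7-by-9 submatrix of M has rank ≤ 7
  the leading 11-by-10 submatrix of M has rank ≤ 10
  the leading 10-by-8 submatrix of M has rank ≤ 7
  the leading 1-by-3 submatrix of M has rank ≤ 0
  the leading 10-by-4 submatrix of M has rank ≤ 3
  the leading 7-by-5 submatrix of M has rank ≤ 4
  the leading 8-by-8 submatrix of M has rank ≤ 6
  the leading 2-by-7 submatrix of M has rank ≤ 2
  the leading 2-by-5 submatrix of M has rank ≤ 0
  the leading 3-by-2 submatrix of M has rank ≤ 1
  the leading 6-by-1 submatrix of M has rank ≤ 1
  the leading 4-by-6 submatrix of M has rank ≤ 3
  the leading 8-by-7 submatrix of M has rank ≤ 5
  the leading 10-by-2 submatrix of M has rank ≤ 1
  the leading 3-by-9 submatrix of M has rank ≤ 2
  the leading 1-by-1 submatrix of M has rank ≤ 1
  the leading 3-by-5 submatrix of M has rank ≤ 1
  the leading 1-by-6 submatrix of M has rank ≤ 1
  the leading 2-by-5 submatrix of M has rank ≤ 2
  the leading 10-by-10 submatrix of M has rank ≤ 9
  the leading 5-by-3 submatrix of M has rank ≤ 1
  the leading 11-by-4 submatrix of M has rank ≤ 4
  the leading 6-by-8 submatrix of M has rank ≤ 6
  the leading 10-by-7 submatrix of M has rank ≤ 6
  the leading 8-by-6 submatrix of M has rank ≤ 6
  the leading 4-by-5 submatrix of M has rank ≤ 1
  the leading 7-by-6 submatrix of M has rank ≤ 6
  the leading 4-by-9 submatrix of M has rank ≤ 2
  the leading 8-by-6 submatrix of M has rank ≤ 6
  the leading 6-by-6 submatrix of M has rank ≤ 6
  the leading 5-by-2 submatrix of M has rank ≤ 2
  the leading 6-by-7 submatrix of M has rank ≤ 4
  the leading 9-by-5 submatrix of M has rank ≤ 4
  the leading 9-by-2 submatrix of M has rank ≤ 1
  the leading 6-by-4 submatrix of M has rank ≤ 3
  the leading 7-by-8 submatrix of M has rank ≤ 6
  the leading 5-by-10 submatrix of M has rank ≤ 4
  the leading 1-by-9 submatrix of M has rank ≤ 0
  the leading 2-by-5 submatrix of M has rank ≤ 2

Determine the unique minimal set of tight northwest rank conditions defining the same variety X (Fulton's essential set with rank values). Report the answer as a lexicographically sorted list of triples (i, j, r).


The tightest implied rank at each (i,j), from the 45 conditions:

  0 | 0 | 0 | 0 | 0 | 0 | 0 | 0 | 0 | 1 | 1
  0 | 0 | 0 | 0 | 0 | 1 | 1 | 1 | 1 | 2 | 2
  1 | 1 | 1 | 1 | 1 | 2 | 2 | 2 | 2 | 3 | 3
  1 | 1 | 1 | 1 | 1 | 2 | 2 | 2 | 2 | 3 | 4
  1 | 1 | 1 | 2 | 2 | 3 | 3 | 3 | 3 | 4 | 5
  1 | 1 | 2 | 3 | 3 | 4 | 4 | 4 | 4 | 5 | 6
  1 | 1 | 2 | 3 | 4 | 5 | 5 | 5 | 5 | 6 | 7
  1 | 1 | 2 | 3 | 4 | 5 | 5 | 6 | 6 | 7 | 8
  1 | 1 | 2 | 3 | 4 | 5 | 5 | 6 | 7 | 8 | 9
  1 | 1 | 2 | 3 | 4 | 5 | 6 | 7 | 8 | 9 | 10
  1 | 2 | 3 | 4 | 5 | 6 | 7 | 8 | 9 | 10 | 11

hence w(1..11) = (10, 6, 1, 11, 4, 3, 5, 8, 9, 7, 2).

ℓ(w)=30; the 7 essential cells (i,j,r):

[(1, 9, 0), (2, 5, 0), (4, 5, 1), (4, 9, 2), (5, 3, 1), (9, 7, 5), (10, 2, 1)]
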